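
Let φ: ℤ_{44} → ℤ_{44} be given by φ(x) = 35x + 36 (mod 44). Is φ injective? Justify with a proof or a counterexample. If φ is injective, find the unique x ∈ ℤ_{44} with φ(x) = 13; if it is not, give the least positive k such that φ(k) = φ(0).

Recall: φ is injective when φ(u) = φ(v) forces u = v.
Suppose φ(u) = φ(v) in ℤ_{44}. Then 35u + 36 ≡ 35v + 36 (mod 44), hence 35(u − v) ≡ 0 (mod 44).
Since gcd(35, 44) = 1, 35 is invertible modulo 44, so u − v ≡ 0 (mod 44), i.e. u = v.
So φ is injective.
We now compute 35⁻¹ mod 44 explicitly. Euclid's algorithm: 44 = 1·35 + 9, 35 = 3·9 + 8, 9 = 1·8 + 1; back-substituting gives 1 = 39·35 − 31·44, so 35⁻¹ ≡ 39 (mod 44).
Since φ is injective, we find φ⁻¹(13): we need 35x ≡ 13 − 36 ≡ 21 (mod 44). Using 35⁻¹ = 39: x ≡ 39·21 = 819 = 18·44 + 27, so x = 27.
Check: φ(27) = 35·27 + 36 = 981 = 22·44 + 13 ≡ 13 (mod 44).

27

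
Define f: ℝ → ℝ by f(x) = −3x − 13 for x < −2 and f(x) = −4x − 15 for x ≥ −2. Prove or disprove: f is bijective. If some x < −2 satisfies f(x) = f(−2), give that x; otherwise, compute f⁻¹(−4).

-3

Both pieces are strictly decreasing (slopes −3 and −4), so each is injective on its own interval.
The left piece maps (−∞, −2) onto (−7, ∞); the right piece maps [−2, ∞) onto (−∞, −7].
Since −7 = −7, the images partition ℝ: f is injective and surjective, hence bijective.
Because the two images are disjoint, no x < −2 has f(x) = f(−2), so we compute f⁻¹(−4): −4 lies in (−7, ∞), so solve −3x − 13 = −4: x = (−4 + 13)/(−3) = −3.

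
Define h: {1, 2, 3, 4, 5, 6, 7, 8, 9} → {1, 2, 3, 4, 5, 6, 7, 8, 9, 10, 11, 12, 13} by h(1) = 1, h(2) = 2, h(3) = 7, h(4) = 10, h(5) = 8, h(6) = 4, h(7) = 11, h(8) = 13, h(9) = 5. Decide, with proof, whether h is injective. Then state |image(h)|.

The values h(1), …, h(9) are 1, 2, 7, 10, 8, 4, 11, 13, 5 — all distinct.
So h(s) = h(t) only when s = t, and h is injective.
The image of h is {1, 2, 4, 5, 7, 8, 10, 11, 13}, which has 9 elements.

9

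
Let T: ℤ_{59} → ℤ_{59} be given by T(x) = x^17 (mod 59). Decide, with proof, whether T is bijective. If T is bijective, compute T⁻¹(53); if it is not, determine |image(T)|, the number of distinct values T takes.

Since 59 is prime, the nonzero elements of ℤ_{59} form a cyclic group of order 58.
As gcd(17, 58) = 1, raising to the 17th power is a bijection on this group: if x_1^17 ≡ x_2^17 then (x_1x_2^{−1})^17 = 1, and the only element of order dividing gcd(17, 58) = 1 is 1, so x_1 = x_2.
With T(0) = 0 this makes T injective on all of ℤ_{59}, hence bijective (finite equal-size domain and codomain). In particular T is bijective.
Since T is bijective, we find the preimage of 53. The inverse of x ↦ x^17 on (ℤ_{59})^× is x ↦ x^41, because 17·41 = 697 = 12·58 + 1 ≡ 1 (mod 58) and x^{58} = 1 for x ≠ 0 (Fermat). So T⁻¹(53) = 53^41 mod 59.
Repeated squaring mod 59: 53^1 ≡ 53, 53^2 ≡ 53² = 2809 ≡ 36, 53^4 ≡ 36² = 1296 ≡ 57, 53^8 ≡ 57² = 3249 ≡ 4, 53^16 ≡ 4² = 16, 53^32 ≡ 16² = 256 ≡ 20. Since 41 = 32 + 8 + 1, 53^41 ≡ 20·4·53: 20·4 = 80 ≡ 21, then 21·53 = 1113 ≡ 51. So 53^41 ≡ 51 (mod 59).
Hence T⁻¹(53) = 51.

51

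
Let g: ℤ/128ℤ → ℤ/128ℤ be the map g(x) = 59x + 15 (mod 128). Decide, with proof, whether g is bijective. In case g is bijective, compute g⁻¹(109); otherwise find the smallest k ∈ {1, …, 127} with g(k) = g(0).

Suppose g(x_1) = g(x_2) in ℤ/128ℤ. Then 59x_1 + 15 ≡ 59x_2 + 15 (mod 128), hence 59(x_1 − x_2) ≡ 0 (mod 128).
Since gcd(59, 128) = 1, 59 is invertible modulo 128, thus x_1 − x_2 ≡ 0 (mod 128), i.e. x_1 = x_2.
We now compute 59⁻¹ mod 128 explicitly. Euclid's algorithm: 128 = 2·59 + 10, 59 = 5·10 + 9, 10 = 1·9 + 1; back-substituting gives 1 = 115·59 − 53·128, so 59⁻¹ ≡ 115 (mod 128).
Then y ↦ 115(y − 15) is a two-sided inverse to g, so every y ∈ ℤ/128ℤ has a preimage.
Thus g is bijective.
Since g is bijective, we find g⁻¹(109): we need 59x ≡ 109 − 15 ≡ 94 (mod 128). Using 59⁻¹ = 115: x ≡ 115·94 = 10810 = 84·128 + 58, so x = 58.
Check: g(58) = 59·58 + 15 = 3437 = 26·128 + 109 ≡ 109 (mod 128).

58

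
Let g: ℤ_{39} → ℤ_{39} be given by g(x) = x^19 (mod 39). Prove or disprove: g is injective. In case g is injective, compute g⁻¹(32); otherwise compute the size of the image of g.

Computing x^19 mod 39 for each x (by repeated squaring, reducing mod 39 at every step), the values g(0), g(1), …, g(38) are: 0, 1, 11, 3, 4, 8, 33, 19, 5, 9, 10, 2, 12, 13, 14, 24, 16, 17, 21, 7, 32, 18, 22, 23, 15, 25, 26, 27, 37, 29, 30, 34, 20, 6, 31, 35, 36, 28, 38.
Every element of ℤ_{39} appears exactly once in this list, so g is a bijection, and in particular injective.
Since g is injective, we read off the preimage of 32 from the same table: g(20) = 32, so g⁻¹(32) = 20.

20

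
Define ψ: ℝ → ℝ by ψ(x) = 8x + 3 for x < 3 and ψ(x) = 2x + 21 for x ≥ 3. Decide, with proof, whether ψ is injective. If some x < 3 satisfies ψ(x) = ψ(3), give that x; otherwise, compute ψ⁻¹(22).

19/8

Both pieces are strictly increasing (slopes 8 and 2), so each is injective on its own interval.
The left piece maps (−∞, 3) onto (−∞, 27); the right piece maps [3, ∞) onto [27, ∞).
These images are disjoint, so no value is attained by both pieces. So ψ is injective.
Because the two images are disjoint, no x < 3 has ψ(x) = ψ(3), so we compute ψ⁻¹(22): 22 lies in (−∞, 27), so solve 8x + 3 = 22: x = (22 − 3)/8 = 19/8.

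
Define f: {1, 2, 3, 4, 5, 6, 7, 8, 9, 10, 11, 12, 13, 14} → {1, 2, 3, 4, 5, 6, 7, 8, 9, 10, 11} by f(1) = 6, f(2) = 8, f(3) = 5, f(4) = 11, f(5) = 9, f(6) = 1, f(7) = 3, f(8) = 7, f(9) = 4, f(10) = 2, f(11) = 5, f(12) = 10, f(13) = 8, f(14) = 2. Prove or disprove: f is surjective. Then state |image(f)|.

11

Every element of the codomain has a preimage: 1 = f(6), 2 = f(10), 3 = f(7), 4 = f(9), 5 = f(3), 6 = f(1), 7 = f(8), 8 = f(2), 9 = f(5), 10 = f(12), 11 = f(4).
Thus f is surjective.
The image of f is {1, 2, 3, 4, 5, 6, 7, 8, 9, 10, 11}, which has 11 elements.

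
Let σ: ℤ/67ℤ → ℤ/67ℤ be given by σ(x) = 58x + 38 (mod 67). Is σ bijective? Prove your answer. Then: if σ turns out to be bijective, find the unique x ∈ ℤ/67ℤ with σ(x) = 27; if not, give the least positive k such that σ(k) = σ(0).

Suppose σ(s) = σ(t) in ℤ/67ℤ. Then 58s + 38 ≡ 58t + 38 (mod 67), so 58(s − t) ≡ 0 (mod 67).
Since gcd(58, 67) = 1, 58 is invertible modulo 67, thus s − t ≡ 0 (mod 67), i.e. s = t.
We now compute 58⁻¹ mod 67 explicitly. Euclid's algorithm: 67 = 1·58 + 9, 58 = 6·9 + 4, 9 = 2·4 + 1; back-substituting gives 1 = 52·58 − 45·67, so 58⁻¹ ≡ 52 (mod 67).
For any y ∈ ℤ/67ℤ, x = 52(y − 38) mod 67 satisfies σ(x) = 58·52(y − 38) + 38 ≡ y (since 58·52 ≡ 1 mod 67). So every y has a preimage.
Hence σ is bijective.
Since σ is bijective, we compute σ⁻¹(27): solve 58x + 38 ≡ 27 (mod 67), i.e. 58x ≡ 56 (mod 67).
Multiplying by 58⁻¹ = 52 gives x ≡ 52·56 = 2912 = 43·67 + 31 ≡ 31 (mod 67).
Check: σ(31) = 58·31 + 38 = 1836 = 27·67 + 27 ≡ 27 (mod 67).

31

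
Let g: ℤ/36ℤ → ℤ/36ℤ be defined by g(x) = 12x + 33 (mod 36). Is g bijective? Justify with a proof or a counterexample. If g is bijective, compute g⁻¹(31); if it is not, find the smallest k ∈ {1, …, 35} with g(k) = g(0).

We have gcd(12, 36) = 12 > 1. Taking a = 0 and b = 3: g(0) = 33 and g(3) = 12·3 + 33 = 69 ≡ 33 (mod 36).
So g(0) = g(3) while 0 ≠ 3, therefore g is not injective, hence not bijective.
Since g is not bijective, we find the least positive k with g(k) = g(0): this means 12k ≡ 0 (mod 36), i.e. 36 ∣ 12k. Since gcd(12, 36) = 12, dividing through by 12 this holds exactly when 3 ∣ k.
The smallest positive such k is 3.

3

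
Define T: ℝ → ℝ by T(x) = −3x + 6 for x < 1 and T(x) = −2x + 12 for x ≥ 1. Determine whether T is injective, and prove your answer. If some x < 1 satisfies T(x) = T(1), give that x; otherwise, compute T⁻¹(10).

-4/3

Both pieces are strictly decreasing (slopes −3 and −2), so each is injective on its own interval.
The left piece maps (−∞, 1) onto (3, ∞); the right piece maps [1, ∞) onto (−∞, 10].
These images overlap. In particular T(1) = 10 (right piece), and solving −3x + 6 = 10 on the left piece gives x = −4/3 < 1.
So T(−4/3) = T(1) with −4/3 ≠ 1, and T is not injective. This x = −4/3 is the requested value below 1.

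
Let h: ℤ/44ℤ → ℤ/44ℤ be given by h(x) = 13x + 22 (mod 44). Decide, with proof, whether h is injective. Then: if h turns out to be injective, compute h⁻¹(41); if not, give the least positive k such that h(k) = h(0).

Recall: h is injective when h(s) = h(t) forces s = t.
Suppose h(s) = h(t) in ℤ/44ℤ. Then 13s + 22 ≡ 13t + 22 (mod 44), thus 13(s − t) ≡ 0 (mod 44).
Since gcd(13, 44) = 1, 13 is invertible modulo 44, so s − t ≡ 0 (mod 44), i.e. s = t.
Hence h is injective.
We now compute 13⁻¹ mod 44 explicitly. Euclid's algorithm: 44 = 3·13 + 5, 13 = 2·5 + 3, 5 = 1·3 + 2, 3 = 1·2 + 1; back-substituting gives 1 = 17·13 − 5·44, so 13⁻¹ ≡ 17 (mod 44).
Since h is injective, we compute h⁻¹(41): solve 13x + 22 ≡ 41 (mod 44), i.e. 13x ≡ 19 (mod 44).
Multiplying by 13⁻¹ = 17 gives x ≡ 17·19 = 323 = 7·44 + 15 ≡ 15 (mod 44).
Check: h(15) = 13·15 + 22 = 217 = 4·44 + 41 ≡ 41 (mod 44).

15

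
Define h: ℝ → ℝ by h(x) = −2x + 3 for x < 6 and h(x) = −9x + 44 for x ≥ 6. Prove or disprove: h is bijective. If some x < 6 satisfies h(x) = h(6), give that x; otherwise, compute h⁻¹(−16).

20/3

Both pieces are strictly decreasing (slopes −2 and −9), so each is injective on its own interval.
The left piece maps (−∞, 6) onto (−9, ∞); the right piece maps [6, ∞) onto (−∞, −10].
The images leave a gap (−9 has no preimage), so h is not surjective, hence not bijective.
Because the two images are disjoint, no x < 6 has h(x) = h(6), so we compute h⁻¹(−16): −16 lies in (−∞, −10], so solve −9x + 44 = −16: x = (−16 − 44)/(−9) = 20/3.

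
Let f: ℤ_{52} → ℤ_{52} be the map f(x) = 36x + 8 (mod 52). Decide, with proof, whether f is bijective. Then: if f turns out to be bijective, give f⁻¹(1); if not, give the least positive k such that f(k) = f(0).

We have gcd(36, 52) = 4 > 1. Taking x_1 = 0 and x_2 = 13: f(0) = 8 and f(13) = 36·13 + 8 = 476 ≡ 8 (mod 52).
So f(0) = f(13) while 0 ≠ 13, hence f is not injective, hence not bijective.
Since f is not bijective, we find the least positive k with f(k) = f(0): this means 36k ≡ 0 (mod 52), i.e. 52 ∣ 36k. Since gcd(36, 52) = 4, dividing through by 4 this holds exactly when 13 ∣ 9k, and as gcd(9, 13) = 1, exactly when 13 ∣ k.
The smallest positive such k is 13.

13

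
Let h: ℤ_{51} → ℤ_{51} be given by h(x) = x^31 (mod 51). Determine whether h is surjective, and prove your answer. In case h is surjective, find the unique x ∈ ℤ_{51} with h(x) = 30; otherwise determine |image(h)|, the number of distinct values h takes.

21

Computing x^31 mod 51 for each x (by repeated squaring, reducing mod 51 at every step), the values h(0), h(1), …, h(50) are: 0, 1, 26, 6, 13, 41, 3, 22, 32, 36, 46, 14, 27, 4, 11, 42, 16, 17, 18, 43, 23, 30, 7, 20, 39, 49, 2, 12, 31, 44, 21, 28, 8, 33, 34, 35, 9, 40, 47, 24, 37, 5, 15, 19, 29, 48, 10, 38, 45, 25, 50.
Every element of ℤ_{51} appears exactly once in this list, so h is a bijection, and in particular surjective.
Since h is surjective, we read off the preimage of 30 from the same table: h(21) = 30, so h⁻¹(30) = 21.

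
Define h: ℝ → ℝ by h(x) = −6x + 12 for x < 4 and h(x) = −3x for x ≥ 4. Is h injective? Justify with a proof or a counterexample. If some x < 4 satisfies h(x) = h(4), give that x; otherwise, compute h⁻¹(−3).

Both pieces are strictly decreasing (slopes −6 and −3), so each is injective on its own interval.
The left piece maps (−∞, 4) onto (−12, ∞); the right piece maps [4, ∞) onto (−∞, −12].
These images are disjoint, so no value is attained by both pieces. So h is injective.
Because the two images are disjoint, no x < 4 has h(x) = h(4), so we compute h⁻¹(−3): −3 lies in (−12, ∞), so solve −6x + 12 = −3: x = (−3 − 12)/(−6) = 5/2.

5/2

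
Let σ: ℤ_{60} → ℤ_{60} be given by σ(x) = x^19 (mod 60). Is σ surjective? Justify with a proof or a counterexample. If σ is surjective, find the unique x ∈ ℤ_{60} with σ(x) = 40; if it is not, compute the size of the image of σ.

45

σ(0) = 0^19 = 0.
σ(30): Repeated squaring mod 60: 30^1 ≡ 30, 30^2 ≡ 30² = 900 ≡ 0, 30^4 ≡ 0² = 0, 30^8 ≡ 0² = 0, 30^16 ≡ 0² = 0. Since 19 = 16 + 2 + 1, 30^19 ≡ 0·0·30: 0·0 = 0, then 0·30 = 0. So 30^19 ≡ 0 (mod 60).
So σ(0) = σ(30) = 0 while 0 ≠ 30, thus σ is not injective.
A non-injective map from the 60-element set ℤ_{60} to itself takes at most 59 distinct values, so it cannot be surjective. Hence σ is not surjective.
Since σ is not surjective, we determine |image(σ)|. Computing x^19 mod 60 for each x (by repeated squaring, reducing mod 60 at every step), the values σ(0), σ(1), …, σ(59) are: 0, 1, 8, 27, 4, 5, 36, 43, 32, 9, 40, 11, 48, 37, 44, 15, 16, 53, 12, 19, 20, 21, 28, 47, 24, 25, 56, 3, 52, 29, 0, 31, 8, 57, 4, 35, 36, 13, 32, 39, 40, 41, 48, 7, 44, 45, 16, 23, 12, 49, 20, 51, 28, 17, 24, 55, 56, 33, 52, 59.
The distinct values are {0, 1, 3, 4, 5, 7, 8, 9, 11, 12, 13, 15, 16, 17, 19, 20, 21, 23, 24, 25, 27, 28, 29, 31, 32, 33, 35, 36, 37, 39, 40, 41, 43, 44, 45, 47, 48, 49, 51, 52, 53, 55, 56, 57, 59}; there are 45 of them.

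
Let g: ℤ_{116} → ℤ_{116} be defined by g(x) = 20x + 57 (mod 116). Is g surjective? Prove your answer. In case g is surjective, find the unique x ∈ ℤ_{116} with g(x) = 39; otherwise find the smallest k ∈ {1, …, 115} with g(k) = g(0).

Since gcd(20, 116) = 4, we have 20x ≡ 0 (mod 4) for all x, so g(x) ≡ 1 (mod 4).
But 0 ≢ 1 (mod 4), so 0 ∈ ℤ_{116} has no preimage. Therefore g is not surjective.
Since g is not surjective, we find the least positive k with g(k) = g(0): this means 20k ≡ 0 (mod 116), i.e. 116 ∣ 20k. Since gcd(20, 116) = 4, dividing through by 4 this holds exactly when 29 ∣ 5k, and as gcd(5, 29) = 1, exactly when 29 ∣ k.
The smallest positive such k is 29.

29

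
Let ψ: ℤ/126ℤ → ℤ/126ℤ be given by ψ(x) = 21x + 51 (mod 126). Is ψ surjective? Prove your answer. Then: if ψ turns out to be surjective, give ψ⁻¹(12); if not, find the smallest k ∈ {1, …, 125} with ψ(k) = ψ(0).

6

Since gcd(21, 126) = 21, we have 21x ≡ 0 (mod 21) for all x, so ψ(x) ≡ 9 (mod 21).
But 0 ≢ 9 (mod 21), so 0 ∈ ℤ/126ℤ has no preimage. Therefore ψ is not surjective.
Since ψ is not surjective, we find the least positive k with ψ(k) = ψ(0): this means 21k ≡ 0 (mod 126), i.e. 126 ∣ 21k. Since gcd(21, 126) = 21, dividing through by 21 this holds exactly when 6 ∣ k.
The smallest positive such k is 6.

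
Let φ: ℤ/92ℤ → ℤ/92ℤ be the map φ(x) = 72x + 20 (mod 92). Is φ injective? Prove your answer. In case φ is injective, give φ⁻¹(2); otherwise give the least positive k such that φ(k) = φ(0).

Recall that φ is injective if φ(s) = φ(t) implies s = t.
We have gcd(72, 92) = 4 > 1. Taking s = 0 and t = 23: φ(0) = 20 and φ(23) = 72·23 + 20 = 1676 ≡ 20 (mod 92).
So φ(0) = φ(23) while 0 ≠ 23, so φ is not injective.
Since φ is not injective, we find the least positive k with φ(k) = φ(0): this means 72k ≡ 0 (mod 92), i.e. 92 ∣ 72k. Since gcd(72, 92) = 4, dividing through by 4 this holds exactly when 23 ∣ 18k, and as gcd(18, 23) = 1, exactly when 23 ∣ k.
The smallest positive such k is 23.

23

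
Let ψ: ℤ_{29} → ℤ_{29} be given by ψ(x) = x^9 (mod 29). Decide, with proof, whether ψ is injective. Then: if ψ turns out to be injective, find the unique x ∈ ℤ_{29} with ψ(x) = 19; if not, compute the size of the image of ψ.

Since 29 is prime, the nonzero elements of ℤ_{29} form a cyclic group of order 28.
As gcd(9, 28) = 1, raising to the 9th power is a bijection on this group: if s^9 ≡ t^9 then (st^{−1})^9 = 1, and the only element of order dividing gcd(9, 28) = 1 is 1, so s = t.
With ψ(0) = 0 this makes ψ injective on all of ℤ_{29}, hence bijective (finite equal-size domain and codomain). In particular ψ is injective.
Since ψ is injective, we find the preimage of 19. The inverse of x ↦ x^9 on (ℤ_{29})^× is x ↦ x^25, because 9·25 = 225 = 8·28 + 1 ≡ 1 (mod 28) and x^{28} = 1 for x ≠ 0 (Fermat). So ψ⁻¹(19) = 19^25 mod 29.
Repeated squaring mod 29: 19^1 ≡ 19, 19^2 ≡ 19² = 361 ≡ 13, 19^4 ≡ 13² = 169 ≡ 24, 19^8 ≡ 24² = 576 ≡ 25, 19^16 ≡ 25² = 625 ≡ 16. Since 25 = 16 + 8 + 1, 19^25 ≡ 16·25·19: 16·25 = 400 ≡ 23, then 23·19 = 437 ≡ 2. So 19^25 ≡ 2 (mod 29).
Hence ψ⁻¹(19) = 2.

2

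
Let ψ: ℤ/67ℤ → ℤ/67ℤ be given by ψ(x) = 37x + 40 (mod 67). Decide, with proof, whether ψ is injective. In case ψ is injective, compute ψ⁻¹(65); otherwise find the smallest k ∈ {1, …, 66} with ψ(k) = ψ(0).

Recall: ψ is injective when ψ(a) = ψ(b) forces a = b.
If ψ(a) = ψ(b), then 37a ≡ 37b (mod 67). Because gcd(37, 67) = 1, we may cancel 37 to get a ≡ b (mod 67).
Therefore ψ is injective.
We now compute 37⁻¹ mod 67 explicitly. Euclid's algorithm: 67 = 1·37 + 30, 37 = 1·30 + 7, 30 = 4·7 + 2, 7 = 3·2 + 1; back-substituting gives 1 = 29·37 − 16·67, so 37⁻¹ ≡ 29 (mod 67).
Since ψ is injective, we find ψ⁻¹(65): we need 37x ≡ 65 − 40 ≡ 25 (mod 67). Using 37⁻¹ = 29: x ≡ 29·25 = 725 = 10·67 + 55, so x = 55.
Check: ψ(55) = 37·55 + 40 = 2075 = 30·67 + 65 ≡ 65 (mod 67).

55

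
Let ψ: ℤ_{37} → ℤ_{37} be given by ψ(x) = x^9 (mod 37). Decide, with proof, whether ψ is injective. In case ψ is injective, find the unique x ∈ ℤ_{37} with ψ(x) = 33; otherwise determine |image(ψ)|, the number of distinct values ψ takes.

5

ψ(3): Repeated squaring mod 37: 3^1 ≡ 3, 3^2 ≡ 3² = 9, 3^4 ≡ 9² = 81 ≡ 7, 3^8 ≡ 7² = 49 ≡ 12. Since 9 = 8 + 1, 3^9 ≡ 12·3: 12·3 = 36. So 3^9 ≡ 36 (mod 37).
ψ(4): Repeated squaring mod 37: 4^1 ≡ 4, 4^2 ≡ 4² = 16, 4^4 ≡ 16² = 256 ≡ 34, 4^8 ≡ 34² = 1156 ≡ 9. Since 9 = 8 + 1, 4^9 ≡ 9·4: 9·4 = 36. So 4^9 ≡ 36 (mod 37).
So ψ(3) = ψ(4) = 36 while 3 ≠ 4, so ψ is not injective.
Since ψ is not injective, we determine |image(ψ)|. Computing x^9 mod 37 for each x (by repeated squaring, reducing mod 37 at every step), the values ψ(0), ψ(1), …, ψ(36) are: 0, 1, 31, 36, 36, 6, 6, 1, 6, 1, 1, 36, 1, 6, 31, 31, 1, 6, 31, 6, 31, 36, 6, 6, 31, 36, 1, 36, 36, 31, 36, 31, 31, 1, 1, 6, 36.
The distinct values are {0, 1, 6, 31, 36}; there are 5 of them.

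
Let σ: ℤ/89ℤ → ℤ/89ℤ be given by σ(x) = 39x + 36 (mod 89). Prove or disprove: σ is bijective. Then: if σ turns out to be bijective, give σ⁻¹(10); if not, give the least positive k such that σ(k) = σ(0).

29

Suppose σ(x_1) = σ(x_2) in ℤ/89ℤ. Then 39x_1 + 36 ≡ 39x_2 + 36 (mod 89), so 39(x_1 − x_2) ≡ 0 (mod 89).
Since gcd(39, 89) = 1, 39 is invertible modulo 89, so x_1 − x_2 ≡ 0 (mod 89), i.e. x_1 = x_2.
We now compute 39⁻¹ mod 89 explicitly. Euclid's algorithm: 89 = 2·39 + 11, 39 = 3·11 + 6, 11 = 1·6 + 5, 6 = 1·5 + 1; back-substituting gives 1 = 16·39 − 7·89, so 39⁻¹ ≡ 16 (mod 89).
For any y ∈ ℤ/89ℤ, x = 16(y − 36) mod 89 satisfies σ(x) = 39·16(y − 36) + 36 ≡ y (since 39·16 ≡ 1 mod 89). So every y has a preimage.
Thus σ is bijective.
Since σ is bijective, we compute σ⁻¹(10): solve 39x + 36 ≡ 10 (mod 89), i.e. 39x ≡ 63 (mod 89).
Multiplying by 39⁻¹ = 16 gives x ≡ 16·63 = 1008 = 11·89 + 29 ≡ 29 (mod 89).
Check: σ(29) = 39·29 + 36 = 1167 = 13·89 + 10 ≡ 10 (mod 89).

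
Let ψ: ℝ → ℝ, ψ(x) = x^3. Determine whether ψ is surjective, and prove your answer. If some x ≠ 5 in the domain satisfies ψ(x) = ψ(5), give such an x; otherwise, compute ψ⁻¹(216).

For any y ∈ ℝ, x = y^{1/3} ∈ ℝ gives ψ(x) = y, so ψ is surjective.
Since x ↦ x^3 is strictly increasing on ℝ, it is injective there, so no x ≠ 5 in the domain has ψ(x) = ψ(5). We therefore compute ψ⁻¹(216) = 216^{1/3} = 6 (indeed 6^3 = 216).

6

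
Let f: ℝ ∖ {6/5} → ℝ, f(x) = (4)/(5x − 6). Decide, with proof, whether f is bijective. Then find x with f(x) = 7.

46/35

If f(x) = 0, cross-multiplying gives 5(4) = 0(5x − 6), which simplifies to 20 = 0 — false.  So 0 has no preimage and f is not surjective.
So f is not bijective.
Solving f(x) = 7: cross-multiplying gives 4 = 7(5x − 6), which rearranges to −35x = −46, so x = 46/35.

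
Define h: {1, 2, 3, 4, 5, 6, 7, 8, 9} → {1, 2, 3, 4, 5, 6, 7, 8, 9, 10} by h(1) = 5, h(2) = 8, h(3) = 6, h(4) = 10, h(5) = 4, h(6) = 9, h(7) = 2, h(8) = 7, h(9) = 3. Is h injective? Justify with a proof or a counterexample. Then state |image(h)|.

9

The values h(1), …, h(9) are 5, 8, 6, 10, 4, 9, 2, 7, 3 — all distinct.
So h(x_1) = h(x_2) only when x_1 = x_2, and h is injective.
The image of h is {2, 3, 4, 5, 6, 7, 8, 9, 10}, which has 9 elements.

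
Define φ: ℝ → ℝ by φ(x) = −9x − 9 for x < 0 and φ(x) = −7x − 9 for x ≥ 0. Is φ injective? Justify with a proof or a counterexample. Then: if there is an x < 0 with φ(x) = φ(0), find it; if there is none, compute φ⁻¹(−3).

Both pieces are strictly decreasing (slopes −9 and −7), so each is injective on its own interval.
The left piece maps (−∞, 0) onto (−9, ∞); the right piece maps [0, ∞) onto (−∞, −9].
These images are disjoint, so no value is attained by both pieces. Hence φ is injective.
Because the two images are disjoint, no x < 0 has φ(x) = φ(0), so we compute φ⁻¹(−3): −3 lies in (−9, ∞), so solve −9x − 9 = −3: x = (−3 + 9)/(−9) = −2/3.

-2/3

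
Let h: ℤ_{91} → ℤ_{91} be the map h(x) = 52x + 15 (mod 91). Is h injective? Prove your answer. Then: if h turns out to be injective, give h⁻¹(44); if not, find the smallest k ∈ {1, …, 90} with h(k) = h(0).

We have gcd(52, 91) = 13 > 1. Taking a = 0 and b = 7: h(0) = 15 and h(7) = 52·7 + 15 = 379 ≡ 15 (mod 91).
So h(0) = h(7) while 0 ≠ 7, hence h is not injective.
Since h is not injective, we find the least positive k with h(k) = h(0): this means 52k ≡ 0 (mod 91), i.e. 91 ∣ 52k. Since gcd(52, 91) = 13, dividing through by 13 this holds exactly when 7 ∣ 4k, and as gcd(4, 7) = 1, exactly when 7 ∣ k.
The smallest positive such k is 7.

7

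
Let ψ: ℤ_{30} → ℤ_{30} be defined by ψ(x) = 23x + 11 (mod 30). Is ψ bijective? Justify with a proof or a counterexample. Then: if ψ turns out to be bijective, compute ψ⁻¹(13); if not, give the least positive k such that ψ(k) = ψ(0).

4

Recall that ψ is injective when ψ(s) = ψ(t) forces s = t.
Suppose ψ(s) = ψ(t) in ℤ_{30}. Then 23s + 11 ≡ 23t + 11 (mod 30), therefore 23(s − t) ≡ 0 (mod 30).
Since gcd(23, 30) = 1, 23 is invertible modulo 30, therefore s − t ≡ 0 (mod 30), i.e. s = t.
We now compute 23⁻¹ mod 30 explicitly. Euclid's algorithm: 30 = 1·23 + 7, 23 = 3·7 + 2, 7 = 3·2 + 1; back-substituting gives 1 = 17·23 − 13·30, so 23⁻¹ ≡ 17 (mod 30).
For any y ∈ ℤ_{30}, x = 17(y − 11) mod 30 satisfies ψ(x) = 23·17(y − 11) + 11 ≡ y (since 23·17 ≡ 1 mod 30). So every y has a preimage.
Therefore ψ is bijective.
Since ψ is bijective, we find ψ⁻¹(13): we need 23x ≡ 13 − 11 ≡ 2 (mod 30). Using 23⁻¹ = 17: x ≡ 17·2 = 34 = 1·30 + 4, so x = 4.
Check: ψ(4) = 23·4 + 11 = 103 = 3·30 + 13 ≡ 13 (mod 30).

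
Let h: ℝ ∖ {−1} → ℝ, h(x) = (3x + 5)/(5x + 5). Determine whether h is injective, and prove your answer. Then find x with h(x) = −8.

Suppose h(s) = h(t). Cross-multiplying: (3s + 5)(5t + 5) = (3t + 5)(5s + 5).
Expanding both sides and cancelling the symmetric terms leaves −10·(s − t) = 0. Since −10 ≠ 0, s = t. Therefore h is injective.
Solving h(x) = −8: cross-multiplying gives 3x + 5 = −8(5x + 5), which rearranges to 43x = −45, so x = −45/43.

-45/43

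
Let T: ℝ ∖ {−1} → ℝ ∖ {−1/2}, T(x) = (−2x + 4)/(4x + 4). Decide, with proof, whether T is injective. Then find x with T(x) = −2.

-2

Suppose T(x_1) = T(x_2). Cross-multiplying: (−2x_1 + 4)(4x_2 + 4) = (−2x_2 + 4)(4x_1 + 4).
Expanding both sides and cancelling the symmetric terms leaves −24·(x_1 − x_2) = 0. Since −24 ≠ 0, x_1 = x_2. Therefore T is injective.
Solving T(x) = −2: cross-multiplying gives −2x + 4 = −2(4x + 4), which rearranges to 6x = −12, so x = −2.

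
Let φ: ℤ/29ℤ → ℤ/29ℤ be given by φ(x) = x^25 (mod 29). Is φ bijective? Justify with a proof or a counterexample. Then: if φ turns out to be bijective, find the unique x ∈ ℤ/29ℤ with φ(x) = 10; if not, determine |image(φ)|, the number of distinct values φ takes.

18

Since 29 is prime, the nonzero elements of ℤ/29ℤ form a cyclic group of order 28.
As gcd(25, 28) = 1, raising to the 25th power is a bijection on this group: if s^25 ≡ t^25 then (st^{−1})^25 = 1, and the only element of order dividing gcd(25, 28) = 1 is 1, so s = t.
With φ(0) = 0 this makes φ injective on all of ℤ/29ℤ, hence bijective (finite equal-size domain and codomain). In particular φ is bijective.
Since φ is bijective, we find the preimage of 10. The inverse of x ↦ x^25 on (ℤ/29ℤ)^× is x ↦ x^9, because 25·9 = 225 = 8·28 + 1 ≡ 1 (mod 28) and x^{28} = 1 for x ≠ 0 (Fermat). So φ⁻¹(10) = 10^9 mod 29.
Repeated squaring mod 29: 10^1 ≡ 10, 10^2 ≡ 10² = 100 ≡ 13, 10^4 ≡ 13² = 169 ≡ 24, 10^8 ≡ 24² = 576 ≡ 25. Since 9 = 8 + 1, 10^9 ≡ 25·10: 25·10 = 250 ≡ 18. So 10^9 ≡ 18 (mod 29).
Hence φ⁻¹(10) = 18.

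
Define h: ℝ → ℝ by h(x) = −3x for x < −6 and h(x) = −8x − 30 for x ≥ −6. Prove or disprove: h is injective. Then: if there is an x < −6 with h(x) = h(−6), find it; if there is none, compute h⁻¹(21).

Both pieces are strictly decreasing (slopes −3 and −8), so each is injective on its own interval.
The left piece maps (−∞, −6) onto (18, ∞); the right piece maps [−6, ∞) onto (−∞, 18].
These images are disjoint, so no value is attained by both pieces. Thus h is injective.
Because the two images are disjoint, no x < −6 has h(x) = h(−6), so we compute h⁻¹(21): 21 lies in (18, ∞), so solve −3x = 21: x = (21 − 0)/(−3) = −7.

-7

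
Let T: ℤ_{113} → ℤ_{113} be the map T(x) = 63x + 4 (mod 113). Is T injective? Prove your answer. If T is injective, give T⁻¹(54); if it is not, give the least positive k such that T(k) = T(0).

By definition, injectivity means: for all s, t in the domain, T(s) = T(t) implies s = t.
Suppose T(s) = T(t) in ℤ_{113}. Then 63s + 4 ≡ 63t + 4 (mod 113), so 63(s − t) ≡ 0 (mod 113).
Since gcd(63, 113) = 1, 63 is invertible modulo 113, hence s − t ≡ 0 (mod 113), i.e. s = t.
So T is injective.
We now compute 63⁻¹ mod 113 explicitly. Euclid's algorithm: 113 = 1·63 + 50, 63 = 1·50 + 13, 50 = 3·13 + 11, 13 = 1·11 + 2, 11 = 5·2 + 1; back-substituting gives 1 = 61·63 − 34·113, so 63⁻¹ ≡ 61 (mod 113).
Since T is injective, we find T⁻¹(54): we need 63x ≡ 54 − 4 ≡ 50 (mod 113). Using 63⁻¹ = 61: x ≡ 61·50 = 3050 = 26·113 + 112, so x = 112.
Check: T(112) = 63·112 + 4 = 7060 = 62·113 + 54 ≡ 54 (mod 113).

112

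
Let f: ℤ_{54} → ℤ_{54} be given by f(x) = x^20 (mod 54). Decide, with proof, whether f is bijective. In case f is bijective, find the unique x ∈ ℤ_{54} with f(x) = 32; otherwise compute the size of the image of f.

f(0) = 0^20 = 0.
f(6): Repeated squaring mod 54: 6^1 ≡ 6, 6^2 ≡ 6² = 36, 6^4 ≡ 36² = 1296 ≡ 0, 6^8 ≡ 0² = 0, 6^16 ≡ 0² = 0. Since 20 = 16 + 4, 6^20 ≡ 0·0: 0·0 = 0. So 6^20 ≡ 0 (mod 54).
So f(0) = f(6) = 0 while 0 ≠ 6, therefore f is not injective, hence not bijective.
Since f is not bijective, we determine |image(f)|. Computing x^20 mod 54 for each x (by repeated squaring, reducing mod 54 at every step), the values f(0), f(1), …, f(53) are: 0, 1, 4, 27, 16, 25, 0, 49, 10, 27, 46, 13, 0, 7, 34, 27, 40, 19, 0, 37, 22, 27, 52, 43, 0, 31, 28, 27, 28, 31, 0, 43, 52, 27, 22, 37, 0, 19, 40, 27, 34, 7, 0, 13, 46, 27, 10, 49, 0, 25, 16, 27, 4, 1.
The distinct values are {0, 1, 4, 7, 10, 13, 16, 19, 22, 25, 27, 28, 31, 34, 37, 40, 43, 46, 49, 52}; there are 20 of them.

20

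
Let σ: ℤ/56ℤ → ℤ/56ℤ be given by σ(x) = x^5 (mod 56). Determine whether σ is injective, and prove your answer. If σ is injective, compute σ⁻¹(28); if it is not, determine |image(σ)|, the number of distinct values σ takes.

35

σ(0) = 0^5 = 0.
σ(14): Repeated squaring mod 56: 14^1 ≡ 14, 14^2 ≡ 14² = 196 ≡ 28, 14^4 ≡ 28² = 784 ≡ 0. Since 5 = 4 + 1, 14^5 ≡ 0·14: 0·14 = 0. So 14^5 ≡ 0 (mod 56).
So σ(0) = σ(14) = 0 while 0 ≠ 14, so σ is not injective.
Since σ is not injective, we determine |image(σ)|. Computing x^5 mod 56 for each x (by repeated squaring, reducing mod 56 at every step), the values σ(0), σ(1), …, σ(55) are: 0, 1, 32, 19, 16, 45, 48, 7, 8, 25, 40, 51, 24, 13, 0, 15, 32, 33, 16, 3, 48, 21, 8, 39, 40, 9, 24, 27, 0, 29, 32, 47, 16, 17, 48, 35, 8, 53, 40, 23, 24, 41, 0, 43, 32, 5, 16, 31, 48, 49, 8, 11, 40, 37, 24, 55.
The distinct values are {0, 1, 3, 5, 7, 8, 9, 11, 13, 15, 16, 17, 19, 21, 23, 24, 25, 27, 29, 31, 32, 33, 35, 37, 39, 40, 41, 43, 45, 47, 48, 49, 51, 53, 55}; there are 35 of them.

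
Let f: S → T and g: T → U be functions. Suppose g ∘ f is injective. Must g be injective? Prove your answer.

not injective

No. Take S = {1, 2}, T = {1, 2, 3, 4}, U = {1, 2, 3, 4}, f(a) = a for each a ∈ S, and g(b) = 3 if b ∈ {3, 4} else g(b) = b.
Then g ∘ f = f is injective (S ⊂ T and f is the inclusion), but g(3) = g(4) = 3 with 3 ≠ 4, so g is not injective.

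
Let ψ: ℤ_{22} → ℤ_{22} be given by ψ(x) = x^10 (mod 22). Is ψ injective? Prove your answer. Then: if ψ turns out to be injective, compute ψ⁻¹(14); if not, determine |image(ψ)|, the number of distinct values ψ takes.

ψ(1) = 1^10 = 1.
ψ(3): Repeated squaring mod 22: 3^1 ≡ 3, 3^2 ≡ 3² = 9, 3^4 ≡ 9² = 81 ≡ 15, 3^8 ≡ 15² = 225 ≡ 5. Since 10 = 8 + 2, 3^10 ≡ 5·9: 5·9 = 45 ≡ 1. So 3^10 ≡ 1 (mod 22).
So ψ(1) = ψ(3) = 1 while 1 ≠ 3, hence ψ is not injective.
Since ψ is not injective, we determine |image(ψ)|. Computing x^10 mod 22 for each x (by repeated squaring, reducing mod 22 at every step), the values ψ(0), ψ(1), …, ψ(21) are: 0, 1, 12, 1, 12, 1, 12, 1, 12, 1, 12, 11, 12, 1, 12, 1, 12, 1, 12, 1, 12, 1.
The distinct values are {0, 1, 11, 12}; there are 4 of them.

4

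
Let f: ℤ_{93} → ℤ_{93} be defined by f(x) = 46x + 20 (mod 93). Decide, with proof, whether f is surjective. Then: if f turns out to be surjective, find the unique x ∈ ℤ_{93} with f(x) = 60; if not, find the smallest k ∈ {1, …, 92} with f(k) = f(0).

13

By definition, f is surjective if every y in the codomain equals f(x) for some x in the domain.
Since gcd(46, 93) = 1, 46 is invertible modulo 93. Euclid's algorithm: 93 = 2·46 + 1; back-substituting gives 1 = 91·46 − 45·93, so 46⁻¹ ≡ 91 (mod 93).
For any y ∈ ℤ_{93}, x = 91(y − 20) mod 93 satisfies f(x) = 46·91(y − 20) + 20 ≡ y (since 46·91 ≡ 1 mod 93). So every y has a preimage.
Hence f is surjective.
Since f is surjective, we find f⁻¹(60): we need 46x ≡ 60 − 20 ≡ 40 (mod 93). Using 46⁻¹ = 91: x ≡ 91·40 = 3640 = 39·93 + 13, so x = 13.
Check: f(13) = 46·13 + 20 = 618 = 6·93 + 60 ≡ 60 (mod 93).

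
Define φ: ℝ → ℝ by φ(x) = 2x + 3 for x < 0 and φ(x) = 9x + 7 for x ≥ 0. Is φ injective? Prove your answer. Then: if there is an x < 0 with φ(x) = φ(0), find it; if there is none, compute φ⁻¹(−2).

Both pieces are strictly increasing (slopes 2 and 9), so each is injective on its own interval.
The left piece maps (−∞, 0) onto (−∞, 3); the right piece maps [0, ∞) onto [7, ∞).
These images are disjoint, so no value is attained by both pieces. Hence φ is injective.
Because the two images are disjoint, no x < 0 has φ(x) = φ(0), so we compute φ⁻¹(−2): −2 lies in (−∞, 3), so solve 2x + 3 = −2: x = (−2 − 3)/2 = −5/2.

-5/2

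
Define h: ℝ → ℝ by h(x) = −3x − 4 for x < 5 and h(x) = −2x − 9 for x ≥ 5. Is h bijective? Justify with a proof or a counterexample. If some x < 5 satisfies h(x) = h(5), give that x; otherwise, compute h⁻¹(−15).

11/3

Both pieces are strictly decreasing (slopes −3 and −2), so each is injective on its own interval.
The left piece maps (−∞, 5) onto (−19, ∞); the right piece maps [5, ∞) onto (−∞, −19].
Since −19 = −19, the images partition ℝ: h is injective and surjective, hence bijective.
Because the two images are disjoint, no x < 5 has h(x) = h(5), so we compute h⁻¹(−15): −15 lies in (−19, ∞), so solve −3x − 4 = −15: x = (−15 + 4)/(−3) = 11/3.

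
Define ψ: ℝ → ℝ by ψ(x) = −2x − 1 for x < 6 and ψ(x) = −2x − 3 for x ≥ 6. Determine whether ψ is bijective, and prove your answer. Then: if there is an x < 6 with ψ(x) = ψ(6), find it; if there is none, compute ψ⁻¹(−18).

Both pieces are strictly decreasing (slopes −2 and −2), so each is injective on its own interval.
The left piece maps (−∞, 6) onto (−13, ∞); the right piece maps [6, ∞) onto (−∞, −15].
The images leave a gap (−13 has no preimage), so ψ is not surjective, hence not bijective.
Because the two images are disjoint, no x < 6 has ψ(x) = ψ(6), so we compute ψ⁻¹(−18): −18 lies in (−∞, −15], so solve −2x − 3 = −18: x = (−18 + 3)/(−2) = 15/2.

15/2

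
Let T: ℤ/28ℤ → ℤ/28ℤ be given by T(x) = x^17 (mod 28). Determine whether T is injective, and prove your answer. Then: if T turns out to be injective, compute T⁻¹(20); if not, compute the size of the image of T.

T(0) = 0^17 = 0.
T(14): Repeated squaring mod 28: 14^1 ≡ 14, 14^2 ≡ 14² = 196 ≡ 0, 14^4 ≡ 0² = 0, 14^8 ≡ 0² = 0, 14^16 ≡ 0² = 0. Since 17 = 16 + 1, 14^17 ≡ 0·14: 0·14 = 0. So 14^17 ≡ 0 (mod 28).
So T(0) = T(14) = 0 while 0 ≠ 14, so T is not injective.
Since T is not injective, we determine |image(T)|. Computing x^17 mod 28 for each x (by repeated squaring, reducing mod 28 at every step), the values T(0), T(1), …, T(27) are: 0, 1, 4, 19, 16, 17, 20, 7, 8, 25, 12, 23, 24, 13, 0, 15, 4, 5, 16, 3, 20, 21, 8, 11, 12, 9, 24, 27.
The distinct values are {0, 1, 3, 4, 5, 7, 8, 9, 11, 12, 13, 15, 16, 17, 19, 20, 21, 23, 24, 25, 27}; there are 21 of them.

21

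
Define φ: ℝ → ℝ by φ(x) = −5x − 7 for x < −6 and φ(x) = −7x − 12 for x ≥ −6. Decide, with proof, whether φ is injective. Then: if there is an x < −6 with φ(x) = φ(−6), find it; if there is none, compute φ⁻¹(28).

-37/5

Both pieces are strictly decreasing (slopes −5 and −7), so each is injective on its own interval.
The left piece maps (−∞, −6) onto (23, ∞); the right piece maps [−6, ∞) onto (−∞, 30].
These images overlap. In particular φ(−6) = 30 (right piece), and solving −5x − 7 = 30 on the left piece gives x = −37/5 < −6.
So φ(−37/5) = φ(−6) with −37/5 ≠ −6, and φ is not injective. This x = −37/5 is the requested value below −6.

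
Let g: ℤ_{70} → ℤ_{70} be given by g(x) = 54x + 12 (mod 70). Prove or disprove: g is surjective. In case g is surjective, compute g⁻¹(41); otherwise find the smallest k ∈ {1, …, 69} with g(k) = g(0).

35

Recall: g is surjective if every y in the codomain equals g(x) for some x in the domain.
Since gcd(54, 70) = 2, we have 54x ≡ 0 (mod 2) for all x, so g(x) ≡ 0 (mod 2).
But 1 ≢ 0 (mod 2), so 1 ∈ ℤ_{70} has no preimage. Therefore g is not surjective.
Since g is not surjective, we find the least positive k with g(k) = g(0): this means 54k ≡ 0 (mod 70), i.e. 70 ∣ 54k. Since gcd(54, 70) = 2, dividing through by 2 this holds exactly when 35 ∣ 27k, and as gcd(27, 35) = 1, exactly when 35 ∣ k.
The smallest positive such k is 35.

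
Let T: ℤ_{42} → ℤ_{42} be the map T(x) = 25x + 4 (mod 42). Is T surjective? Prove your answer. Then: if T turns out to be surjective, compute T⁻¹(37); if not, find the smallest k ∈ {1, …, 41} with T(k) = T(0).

Since gcd(25, 42) = 1, 25 is invertible modulo 42. Euclid's algorithm: 42 = 1·25 + 17, 25 = 1·17 + 8, 17 = 2·8 + 1; back-substituting gives 1 = 37·25 − 22·42, so 25⁻¹ ≡ 37 (mod 42).
For any y ∈ ℤ_{42}, x = 37(y − 4) mod 42 satisfies T(x) = 25·37(y − 4) + 4 ≡ y (since 25·37 ≡ 1 mod 42). So every y has a preimage.
Hence T is surjective.
Since T is surjective, we compute T⁻¹(37): solve 25x + 4 ≡ 37 (mod 42), i.e. 25x ≡ 33 (mod 42).
Multiplying by 25⁻¹ = 37 gives x ≡ 37·33 = 1221 = 29·42 + 3 ≡ 3 (mod 42).
Check: T(3) = 25·3 + 4 = 79 = 1·42 + 37 ≡ 37 (mod 42).

3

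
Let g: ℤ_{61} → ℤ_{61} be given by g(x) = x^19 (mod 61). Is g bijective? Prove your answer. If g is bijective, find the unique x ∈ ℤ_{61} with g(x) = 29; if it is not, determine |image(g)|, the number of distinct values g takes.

Since 61 is prime, the nonzero elements of ℤ_{61} form a cyclic group of order 60.
As gcd(19, 60) = 1, raising to the 19th power is a bijection on this group: if a^19 ≡ b^19 then (ab^{−1})^19 = 1, and the only element of order dividing gcd(19, 60) = 1 is 1, so a = b.
With g(0) = 0 this makes g injective on all of ℤ_{61}, hence bijective (finite equal-size domain and codomain). In particular g is bijective.
Since g is bijective, we find the preimage of 29. The inverse of x ↦ x^19 on (ℤ_{61})^× is x ↦ x^19, because 19·19 = 361 = 6·60 + 1 ≡ 1 (mod 60) and x^{60} = 1 for x ≠ 0 (Fermat). So g⁻¹(29) = 29^19 mod 61.
Repeated squaring mod 61: 29^1 ≡ 29, 29^2 ≡ 29² = 841 ≡ 48, 29^4 ≡ 48² = 2304 ≡ 47, 29^8 ≡ 47² = 2209 ≡ 13, 29^16 ≡ 13² = 169 ≡ 47. Since 19 = 16 + 2 + 1, 29^19 ≡ 47·48·29: 47·48 = 2256 ≡ 60, then 60·29 = 1740 ≡ 32. So 29^19 ≡ 32 (mod 61).
Hence g⁻¹(29) = 32.

32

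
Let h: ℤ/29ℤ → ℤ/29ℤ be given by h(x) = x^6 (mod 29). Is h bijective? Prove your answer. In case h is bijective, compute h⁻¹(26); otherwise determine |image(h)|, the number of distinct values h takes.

h(14): Repeated squaring mod 29: 14^1 ≡ 14, 14^2 ≡ 14² = 196 ≡ 22, 14^4 ≡ 22² = 484 ≡ 20. Since 6 = 4 + 2, 14^6 ≡ 20·22: 20·22 = 440 ≡ 5. So 14^6 ≡ 5 (mod 29).
h(15): Repeated squaring mod 29: 15^1 ≡ 15, 15^2 ≡ 15² = 225 ≡ 22, 15^4 ≡ 22² = 484 ≡ 20. Since 6 = 4 + 2, 15^6 ≡ 20·22: 20·22 = 440 ≡ 5. So 15^6 ≡ 5 (mod 29).
So h(14) = h(15) = 5 while 14 ≠ 15, hence h is not injective, hence not bijective.
Since h is not bijective, we determine |image(h)|. Computing x^6 mod 29 for each x (by repeated squaring, reducing mod 29 at every step), the values h(0), h(1), …, h(28) are: 0, 1, 6, 4, 7, 23, 24, 25, 13, 16, 22, 9, 28, 20, 5, 5, 20, 28, 9, 22, 16, 13, 25, 24, 23, 7, 4, 6, 1.
The distinct values are {0, 1, 4, 5, 6, 7, 9, 13, 16, 20, 22, 23, 24, 25, 28}; there are 15 of them.

15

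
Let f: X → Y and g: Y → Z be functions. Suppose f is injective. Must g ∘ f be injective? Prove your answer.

not injective

No. Take X = Y = Z = {1, 2}, f = identity (injective), and g(x) = 1 for every x.
Then (g ∘ f)(1) = 1 = (g ∘ f)(2) with 1 ≠ 2, so g ∘ f is not injective.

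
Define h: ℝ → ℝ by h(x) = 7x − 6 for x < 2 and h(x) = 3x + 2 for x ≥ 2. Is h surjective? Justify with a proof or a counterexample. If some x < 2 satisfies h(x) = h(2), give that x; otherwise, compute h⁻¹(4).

Both pieces are strictly increasing (slopes 7 and 3), so each is injective on its own interval.
The left piece maps (−∞, 2) onto (−∞, 8); the right piece maps [2, ∞) onto [8, ∞).
These images together cover ℝ, so h is surjective.
Because the two images are disjoint, no x < 2 has h(x) = h(2), so we compute h⁻¹(4): 4 lies in (−∞, 8), so solve 7x − 6 = 4: x = (4 + 6)/7 = 10/7.

10/7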